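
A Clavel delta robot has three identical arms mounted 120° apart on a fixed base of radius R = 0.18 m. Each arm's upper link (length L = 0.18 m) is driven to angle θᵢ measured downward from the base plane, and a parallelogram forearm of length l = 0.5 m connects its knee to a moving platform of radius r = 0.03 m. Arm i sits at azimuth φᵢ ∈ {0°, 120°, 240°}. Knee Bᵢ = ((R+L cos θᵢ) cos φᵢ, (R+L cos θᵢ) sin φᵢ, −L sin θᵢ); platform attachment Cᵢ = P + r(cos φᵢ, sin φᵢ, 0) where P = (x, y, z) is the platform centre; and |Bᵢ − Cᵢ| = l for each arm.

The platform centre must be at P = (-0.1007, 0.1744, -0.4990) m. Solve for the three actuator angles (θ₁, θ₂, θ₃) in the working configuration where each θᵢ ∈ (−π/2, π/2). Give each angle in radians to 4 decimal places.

θ₁ = 1.1345, θ₂ = 0.0870, θ₃ = 1.1344

rotate P by −φ1: (-0.1007, 0.1744, -0.4990)
  A=0.2507, B=-0.4990, C=(l²−L²−A²−y'²−z²)/(2L)=-0.3463
  γ=atan2(-0.4990,0.2507)=-1.1052;  ψ=arccos(-0.6201)=2.2397;  θ1=γ+ψ≈1.1345
φ2=120.0° → target in arm frame (0.2014, 0.0000)
  A=-0.0514, B=-0.4990, C=(l²−L²−A²−y'²−z²)/(2L)=-0.0946
  √(A²+B²)=0.5016;  θ2 = -1.6734+1.7604 ≈ 0.0870
rotate P by −φ3: (-0.1007, -0.1744, -0.4990)
  e−x'=0.2507;  (l²−L²−(e−x')²−y'²−z²)/2L = -0.3463
  θ3 = atan2(B,A) + arccos(C/0.5584) = 1.1344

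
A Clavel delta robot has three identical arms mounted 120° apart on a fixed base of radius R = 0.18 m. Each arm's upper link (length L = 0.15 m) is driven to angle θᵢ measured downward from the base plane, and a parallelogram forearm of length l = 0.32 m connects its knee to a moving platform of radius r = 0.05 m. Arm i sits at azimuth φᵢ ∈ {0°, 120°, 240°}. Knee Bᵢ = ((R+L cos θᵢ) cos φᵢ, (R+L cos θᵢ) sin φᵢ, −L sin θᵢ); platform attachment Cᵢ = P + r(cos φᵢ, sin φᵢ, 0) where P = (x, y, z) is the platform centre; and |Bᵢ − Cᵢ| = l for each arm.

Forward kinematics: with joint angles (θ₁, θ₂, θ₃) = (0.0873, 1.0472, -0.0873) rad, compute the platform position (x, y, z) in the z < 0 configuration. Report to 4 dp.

φ1=0.0°: virtual centre (0.2794, 0.0000, -0.0131), radius l
S2 = (0.2050·cos120.0°, 0.2050·sin120.0°, -0.1299) = (-0.1025, 0.1775, -0.1299)
arm 3 at φ=240.0°: (R−r)+L cos θ3 = 0.2794;  S3 = (-0.1397, -0.2420, 0.0131)
|S₂|²−|S₁|² = -0.0194;  |S₃|²−|S₁|² = 0.0000
linear system: -0.7639x+0.3551y = -0.0194−-0.2337z; -0.8383x+-0.4840y = 0.0000−0.0523z
Cramer: x(z) = 0.0140-0.1416z;  y(z) = -0.0243+0.3534z
quadratic in z: (1.1449)z²+(0.0841)z+(-0.0312)=0, √Δ=0.3873 → z ∈ {-0.2059, 0.1324}; z = -0.2059 (taking z<0)
x = 0.0432, y = -0.0971

(0.0432, -0.0971, -0.2059)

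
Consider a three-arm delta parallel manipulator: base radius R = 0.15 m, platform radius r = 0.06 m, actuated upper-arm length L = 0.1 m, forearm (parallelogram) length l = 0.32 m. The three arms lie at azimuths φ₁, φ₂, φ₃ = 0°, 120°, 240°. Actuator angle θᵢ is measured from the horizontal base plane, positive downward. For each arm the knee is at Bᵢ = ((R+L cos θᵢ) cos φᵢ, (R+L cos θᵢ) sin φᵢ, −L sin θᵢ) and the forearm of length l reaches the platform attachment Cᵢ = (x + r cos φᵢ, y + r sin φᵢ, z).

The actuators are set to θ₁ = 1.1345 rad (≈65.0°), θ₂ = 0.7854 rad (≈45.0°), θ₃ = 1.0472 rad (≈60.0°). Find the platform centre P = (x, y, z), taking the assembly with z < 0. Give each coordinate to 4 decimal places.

(-0.0278, 0.0284, -0.3663)

φ1=0.0°: virtual centre (0.1323, 0.0000, -0.0906), radius l
O2 = (0.1607·cos120.0°, 0.1607·sin120.0°, -0.0707) = (-0.0804, 0.1392, -0.0707)
φ3=240.0°: virtual centre (-0.0700, -0.1212, -0.0866), radius l
subtract pairs → two planes through P
plane₁₂: -0.4252x+0.2784y+0.0398z = 0.0051
Cramer: x(z) = -0.0076+0.0552z;  y(z) = 0.0069-0.0588z
into |P−O₁|² = l²: 1.0065z² + 0.1650z + -0.0746 = 0;  Δ = 0.3275;  z = -0.3663 or 0.2023 → z<0 root = -0.3663
x = -0.0278, y = 0.0284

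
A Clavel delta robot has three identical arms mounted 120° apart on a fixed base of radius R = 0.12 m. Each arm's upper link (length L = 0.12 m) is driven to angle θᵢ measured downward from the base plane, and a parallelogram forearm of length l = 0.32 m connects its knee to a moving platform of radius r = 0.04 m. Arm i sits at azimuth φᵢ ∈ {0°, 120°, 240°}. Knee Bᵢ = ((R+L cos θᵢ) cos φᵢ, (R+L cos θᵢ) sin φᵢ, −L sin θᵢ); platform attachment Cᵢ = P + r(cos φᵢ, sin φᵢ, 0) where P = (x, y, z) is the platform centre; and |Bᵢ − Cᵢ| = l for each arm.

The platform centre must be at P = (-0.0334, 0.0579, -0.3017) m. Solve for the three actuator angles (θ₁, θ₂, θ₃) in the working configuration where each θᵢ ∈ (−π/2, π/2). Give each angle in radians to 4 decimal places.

θ₁ = 0.6108, θ₂ = 0.0877, θ₃ = 0.6110

rotate P by −φ1: (-0.0334, 0.0579, -0.3017)
  e−x'=0.1134;  (l²−L²−(e−x')²−y'²−z²)/2L = -0.0801
  √(A²+B²)=0.3223;  θ1 = -1.2113+1.8221 ≈ 0.6108
φ2=120.0° → target in arm frame (0.0668, 0.0000)
  A=0.0132, B=-0.3017, C=(l²−L²−A²−y'²−z²)/(2L)=-0.0133
  γ=atan2(-0.3017,0.0132)=-1.5272;  ψ=arccos(-0.0441)=1.6149;  θ2=γ+ψ≈0.0877
arm 3 (φ=240.0°): x'=-0.0334, y'=-0.0579
  A=0.1134, B=-0.3017, C=(l²−L²−A²−y'²−z²)/(2L)=-0.0802
  √(A²+B²)=0.3223;  θ3 = -1.2111+1.8222 ≈ 0.6110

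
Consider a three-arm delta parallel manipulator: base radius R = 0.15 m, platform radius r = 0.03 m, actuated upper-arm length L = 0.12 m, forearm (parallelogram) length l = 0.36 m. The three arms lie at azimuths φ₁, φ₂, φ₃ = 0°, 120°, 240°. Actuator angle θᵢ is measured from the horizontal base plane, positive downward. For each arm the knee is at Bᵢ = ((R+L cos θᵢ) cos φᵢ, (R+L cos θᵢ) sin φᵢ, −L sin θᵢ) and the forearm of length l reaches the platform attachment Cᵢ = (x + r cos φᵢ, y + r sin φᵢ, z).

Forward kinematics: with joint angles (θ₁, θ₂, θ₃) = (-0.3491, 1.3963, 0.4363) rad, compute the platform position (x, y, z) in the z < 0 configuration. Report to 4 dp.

arm 1 at φ=0.0°: e+L cos θ1 = 0.2328;  S1 = (0.2328, 0.0000, 0.0410)
φ2=120.0°: virtual centre (-0.0704, 0.1220, -0.1182), radius l
φ3=240.0°: virtual centre (-0.1144, -0.1981, -0.0507), radius l
subtract pairs → two planes through P
linear system: -0.6064x+0.2439y = -0.0221−-0.3184z; -0.6943x+-0.3962y = -0.0010−-0.1835z
det = 0.4096;  x = 0.0219+-0.4173z,  y = -0.0360+0.2681z
into |P−S₁|² = l²: 1.2460z² + 0.0746z + -0.0822 = 0;  Δ = 0.4151;  z = -0.2885 or 0.2286 → z<0 root = -0.2885
x = 0.1423, y = -0.1133

(0.1423, -0.1133, -0.2885)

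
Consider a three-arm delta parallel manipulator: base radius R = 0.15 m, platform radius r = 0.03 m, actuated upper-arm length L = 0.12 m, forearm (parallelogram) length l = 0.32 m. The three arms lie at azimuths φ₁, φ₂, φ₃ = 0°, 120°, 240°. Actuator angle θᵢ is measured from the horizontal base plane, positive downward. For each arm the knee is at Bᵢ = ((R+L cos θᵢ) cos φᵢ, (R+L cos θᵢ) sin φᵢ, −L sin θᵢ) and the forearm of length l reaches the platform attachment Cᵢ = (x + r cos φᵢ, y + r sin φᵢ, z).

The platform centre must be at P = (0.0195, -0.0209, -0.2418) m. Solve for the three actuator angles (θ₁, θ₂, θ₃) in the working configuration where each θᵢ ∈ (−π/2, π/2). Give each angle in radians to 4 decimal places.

θ₁ = 0.0868, θ₂ = 0.4364, θ₃ = 0.1744

φ1=0.0° → target in arm frame (0.0195, -0.0209)
  A cos θ + B sin θ = C:  0.1005·cos θ + -0.2418·sin θ = 0.0791
  γ=atan2(-0.2418,0.1005)=-1.1769;  ψ=arccos(0.3023)=1.2637;  θ1=γ+ψ≈0.0868
arm 2 (φ=120.0°): x'=-0.0278, y'=-0.0064
  A cos θ + B sin θ = C:  0.1478·cos θ + -0.2418·sin θ = 0.0318
  √(A²+B²)=0.2834;  θ2 = -1.0220+1.4584 ≈ 0.4364
rotate P by −φ3: (0.0083, 0.0273, -0.2418)
  A cos θ + B sin θ = C:  0.1117·cos θ + -0.2418·sin θ = 0.0680
  θ3 = atan2(B,A) + arccos(C/0.2663) = 0.1744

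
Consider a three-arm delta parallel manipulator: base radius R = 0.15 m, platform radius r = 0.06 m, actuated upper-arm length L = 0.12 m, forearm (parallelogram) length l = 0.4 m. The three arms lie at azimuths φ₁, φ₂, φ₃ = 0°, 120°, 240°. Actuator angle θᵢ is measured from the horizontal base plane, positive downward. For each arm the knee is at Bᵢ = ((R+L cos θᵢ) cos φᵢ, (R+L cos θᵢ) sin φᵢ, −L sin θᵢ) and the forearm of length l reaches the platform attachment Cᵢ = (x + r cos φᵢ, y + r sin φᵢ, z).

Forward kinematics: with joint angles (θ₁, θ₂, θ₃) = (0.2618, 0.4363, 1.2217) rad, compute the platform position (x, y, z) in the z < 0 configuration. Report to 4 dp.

(0.0945, 0.1187, -0.3965)

S1 = (0.2059·cos0.0°, 0.2059·sin0.0°, -0.0311) = (0.2059, 0.0000, -0.0311)
φ2=120.0°: virtual centre (-0.0994, 0.1721, -0.0507), radius l
arm 3 at φ=240.0°: e+L cos θ3 = 0.1310;  S3 = (-0.0655, -0.1135, -0.1128)
subtract pairs → two planes through P
plane₁₂: -0.6106x+0.3443y+-0.0393z = -0.0013
det = 0.3255;  x = 0.0152+-0.2002z,  y = 0.0231+-0.2410z
quadratic in z: (1.0982)z²+(0.1274)z+(-0.1221)=0, √Δ=0.7434 → z ∈ {-0.3965, 0.2805}; z = -0.3965 (taking z<0)
x = 0.0945, y = 0.1187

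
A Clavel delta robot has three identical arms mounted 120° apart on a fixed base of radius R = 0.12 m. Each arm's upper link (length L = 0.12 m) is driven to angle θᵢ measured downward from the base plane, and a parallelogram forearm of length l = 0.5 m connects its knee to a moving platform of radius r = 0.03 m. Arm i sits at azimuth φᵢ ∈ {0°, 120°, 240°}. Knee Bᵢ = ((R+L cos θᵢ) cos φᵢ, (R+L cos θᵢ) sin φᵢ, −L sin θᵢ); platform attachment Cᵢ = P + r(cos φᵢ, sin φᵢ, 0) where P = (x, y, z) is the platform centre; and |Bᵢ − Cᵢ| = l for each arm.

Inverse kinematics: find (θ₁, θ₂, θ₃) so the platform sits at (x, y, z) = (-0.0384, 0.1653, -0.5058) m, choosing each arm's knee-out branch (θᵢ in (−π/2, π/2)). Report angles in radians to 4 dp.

θ₁ = 0.7854, θ₂ = 0.0875, θ₃ = 1.0471

arm 1 (φ=0.0°): x'=-0.0384, y'=0.1653
  A=0.1284, B=-0.5058, C=(l²−L²−A²−y'²−z²)/(2L)=-0.2669
  √(A²+B²)=0.5218;  θ1 = -1.3222+2.1076 ≈ 0.7854
rotate P by −φ2: (0.1624, -0.0494, -0.5058)
  A=-0.0724, B=-0.5058, C=(l²−L²−A²−y'²−z²)/(2L)=-0.1163
  θ2 = atan2(B,A) + arccos(C/0.5109) = 0.0875
arm 3 (φ=240.0°): x'=-0.1240, y'=-0.1159
  A=0.2140, B=-0.5058, C=(l²−L²−A²−y'²−z²)/(2L)=-0.3310
  γ=atan2(-0.5058,0.2140)=-1.1706;  ψ=arccos(-0.6027)=2.2177;  θ3=γ+ψ≈1.0471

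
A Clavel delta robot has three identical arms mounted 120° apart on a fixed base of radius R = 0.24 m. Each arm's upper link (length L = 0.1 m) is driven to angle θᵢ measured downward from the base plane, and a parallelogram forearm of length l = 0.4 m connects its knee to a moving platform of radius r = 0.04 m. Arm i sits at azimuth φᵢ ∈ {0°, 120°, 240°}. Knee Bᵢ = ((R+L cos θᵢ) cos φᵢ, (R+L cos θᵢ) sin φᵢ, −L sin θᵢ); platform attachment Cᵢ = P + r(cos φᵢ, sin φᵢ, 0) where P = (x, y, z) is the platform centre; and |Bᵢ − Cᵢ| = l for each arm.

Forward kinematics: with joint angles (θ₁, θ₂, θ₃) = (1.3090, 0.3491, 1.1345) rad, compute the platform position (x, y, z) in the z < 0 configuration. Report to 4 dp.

(-0.0550, 0.0647, -0.3740)

O1 = (0.2259·cos0.0°, 0.2259·sin0.0°, -0.0966) = (0.2259, 0.0000, -0.0966)
O2 = (0.2940·cos120.0°, 0.2940·sin120.0°, -0.0342) = (-0.1470, 0.2546, -0.0342)
φ3=240.0°: virtual centre (-0.1211, -0.2098, -0.0906), radius l
|O₂|²−|O₁|² = 0.0272;  |O₃|²−|O₁|² = 0.0066
linear system: -0.7457x+0.5092y = 0.0272−0.1248z; -0.6940x+-0.4196y = 0.0066−0.0119z
det = 0.6663;  x = -0.0222+0.0877z,  y = 0.0210+-0.1166z
sphere 1 gives Az²+Bz+C=0 with A=1.0213, B=0.1448, C=-0.0887;  B²−4AC=0.3833;  roots -0.3740, 0.2322;  negative root z = -0.3740
x = -0.0550, y = 0.0647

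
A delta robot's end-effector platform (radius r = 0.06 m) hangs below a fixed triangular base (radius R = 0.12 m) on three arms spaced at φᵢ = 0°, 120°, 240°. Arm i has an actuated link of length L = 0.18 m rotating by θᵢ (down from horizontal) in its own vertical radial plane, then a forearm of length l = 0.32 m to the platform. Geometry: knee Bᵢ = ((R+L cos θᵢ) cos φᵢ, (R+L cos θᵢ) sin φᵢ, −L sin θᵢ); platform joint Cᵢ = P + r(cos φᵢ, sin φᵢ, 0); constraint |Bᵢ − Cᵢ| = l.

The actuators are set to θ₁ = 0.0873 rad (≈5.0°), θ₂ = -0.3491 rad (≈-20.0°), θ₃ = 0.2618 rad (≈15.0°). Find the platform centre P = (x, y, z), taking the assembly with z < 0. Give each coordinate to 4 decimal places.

(-0.0124, 0.0548, -0.2055)

arm 1 at φ=0.0°: ρ1 = 0.2393;  O1 = (0.2393, 0.0000, -0.0157)
φ2=120.0°: virtual centre (-0.1146, 0.1984, 0.0616), radius l
arm 3 at φ=240.0°: ρ3 = 0.2339;  O3 = (-0.1169, -0.2025, -0.0466)
eliminate P² terms by subtracting sphere 1 from 2 and 3
linear system: -0.7078x+0.3969y = -0.0012−0.1545z; -0.7125x+-0.4051y = -0.0007−-0.0618z
det = 0.5695;  x = 0.0013+0.0669z,  y = -0.0007+-0.2701z
quadratic in z: (1.0774)z²+(0.0000)z+(-0.0455)=0, √Δ=0.4429 → z ∈ {-0.2055, 0.2056}; z = -0.2055 (taking z<0)
x = -0.0124, y = 0.0548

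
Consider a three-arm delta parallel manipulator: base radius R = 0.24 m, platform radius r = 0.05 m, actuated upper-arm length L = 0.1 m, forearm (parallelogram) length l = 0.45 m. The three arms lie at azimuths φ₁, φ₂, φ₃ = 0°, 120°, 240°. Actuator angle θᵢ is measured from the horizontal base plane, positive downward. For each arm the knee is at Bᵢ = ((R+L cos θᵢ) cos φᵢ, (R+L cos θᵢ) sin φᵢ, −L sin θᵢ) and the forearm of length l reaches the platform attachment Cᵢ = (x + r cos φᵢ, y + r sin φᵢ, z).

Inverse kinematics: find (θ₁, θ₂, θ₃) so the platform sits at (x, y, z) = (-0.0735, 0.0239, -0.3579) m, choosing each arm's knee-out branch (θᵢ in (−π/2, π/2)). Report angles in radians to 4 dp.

arm 1 (φ=0.0°): x'=-0.0735, y'=0.0239
  A=0.2635, B=-0.3579, C=(l²−L²−A²−y'²−z²)/(2L)=-0.0280
  √(A²+B²)=0.4444;  θ1 = -0.9362+1.6338 ≈ 0.6976
rotate P by −φ2: (0.0574, 0.0517, -0.3579)
  A cos θ + B sin θ = C:  0.1326·cos θ + -0.3579·sin θ = 0.2208
  θ2 = atan2(B,A) + arccos(C/0.3817) = -0.2623
φ3=240.0° → target in arm frame (0.0161, -0.0756)
  e−x'=0.1739;  (l²−L²−(e−x')²−y'²−z²)/2L = 0.1422
  √(A²+B²)=0.3979;  θ3 = -1.1184+1.2055 ≈ 0.0871

θ₁ = 0.6976, θ₂ = -0.2623, θ₃ = 0.0871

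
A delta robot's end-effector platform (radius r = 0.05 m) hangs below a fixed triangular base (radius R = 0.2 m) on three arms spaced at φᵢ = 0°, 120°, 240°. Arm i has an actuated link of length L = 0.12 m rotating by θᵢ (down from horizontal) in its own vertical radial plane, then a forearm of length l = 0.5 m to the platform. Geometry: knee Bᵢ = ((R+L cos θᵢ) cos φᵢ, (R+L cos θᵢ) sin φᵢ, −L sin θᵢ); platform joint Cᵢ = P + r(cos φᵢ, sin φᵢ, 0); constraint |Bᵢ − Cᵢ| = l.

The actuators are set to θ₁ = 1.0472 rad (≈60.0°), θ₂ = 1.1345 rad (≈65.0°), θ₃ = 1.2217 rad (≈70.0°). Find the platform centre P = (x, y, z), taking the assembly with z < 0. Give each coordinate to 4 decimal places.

centre 1 = (0.2100·cos0.0°, 0.2100·sin0.0°, -0.1039) = (0.2100, 0.0000, -0.1039)
φ2=120.0°: virtual centre (-0.1004, 0.1738, -0.1088), radius l
centre 3 = (0.1910·cos240.0°, 0.1910·sin240.0°, -0.1128) = (-0.0955, -0.1655, -0.1128)
subtract pairs → two planes through P
linear system: -0.6207x+0.3476y = -0.0028−-0.0097z; -0.6110x+-0.3309y = -0.0057−-0.0177z
Cramer: x(z) = 0.0069-0.0224z;  y(z) = 0.0044-0.0121z
sphere 1 gives Az²+Bz+C=0 with A=1.0006, B=0.2168, C=-0.1979;  B²−4AC=0.8393;  roots -0.5661, 0.3494;  negative root z = -0.5661
x = 0.0196, y = 0.0112

(0.0196, 0.0112, -0.5661)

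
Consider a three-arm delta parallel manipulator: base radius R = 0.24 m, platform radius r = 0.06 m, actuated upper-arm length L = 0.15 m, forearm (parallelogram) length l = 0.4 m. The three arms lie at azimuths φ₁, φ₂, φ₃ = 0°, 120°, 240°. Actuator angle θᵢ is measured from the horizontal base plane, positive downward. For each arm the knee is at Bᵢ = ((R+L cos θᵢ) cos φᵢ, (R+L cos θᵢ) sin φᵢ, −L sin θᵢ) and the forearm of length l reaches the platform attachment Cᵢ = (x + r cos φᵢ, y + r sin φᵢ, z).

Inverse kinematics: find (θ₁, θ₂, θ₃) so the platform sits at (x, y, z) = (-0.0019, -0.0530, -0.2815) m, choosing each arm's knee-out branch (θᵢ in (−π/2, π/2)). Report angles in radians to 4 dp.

θ₁ = 0.3494, θ₂ = 0.6107, θ₃ = 0.0004

arm 1 (φ=0.0°): x'=-0.0019, y'=-0.0530
  A=0.1819, B=-0.2815, C=(l²−L²−A²−y'²−z²)/(2L)=0.0745
  θ1 = atan2(B,A) + arccos(C/0.3352) = 0.3494
φ2=120.0° → target in arm frame (-0.0449, 0.0281)
  A cos θ + B sin θ = C:  0.2249·cos θ + -0.2815·sin θ = 0.0229
  θ2 = atan2(B,A) + arccos(C/0.3603) = 0.6107
arm 3 (φ=240.0°): x'=0.0468, y'=0.0249
  A cos θ + B sin θ = C:  0.1332·cos θ + -0.2815·sin θ = 0.1330
  θ3 = atan2(B,A) + arccos(C/0.3114) = 0.0004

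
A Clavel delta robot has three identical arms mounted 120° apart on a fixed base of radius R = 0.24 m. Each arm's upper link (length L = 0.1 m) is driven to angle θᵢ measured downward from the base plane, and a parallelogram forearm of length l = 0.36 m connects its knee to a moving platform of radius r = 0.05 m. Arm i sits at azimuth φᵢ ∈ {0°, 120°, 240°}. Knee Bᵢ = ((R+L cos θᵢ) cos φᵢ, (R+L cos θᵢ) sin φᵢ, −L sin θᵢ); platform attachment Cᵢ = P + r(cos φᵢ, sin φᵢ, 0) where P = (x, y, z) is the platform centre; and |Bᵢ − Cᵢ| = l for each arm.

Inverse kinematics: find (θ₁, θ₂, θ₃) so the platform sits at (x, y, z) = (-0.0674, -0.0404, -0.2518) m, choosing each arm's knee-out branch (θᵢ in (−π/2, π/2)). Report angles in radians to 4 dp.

rotate P by −φ1: (-0.0674, -0.0404, -0.2518)
  A=0.2574, B=-0.2518, C=(l²−L²−A²−y'²−z²)/(2L)=-0.0585
  θ1 = atan2(B,A) + arccos(C/0.3601) = 0.9594
rotate P by −φ2: (-0.0013, 0.0786, -0.2518)
  e−x'=0.1913;  (l²−L²−(e−x')²−y'²−z²)/2L = 0.0672
  γ=atan2(-0.2518,0.1913)=-0.9211;  ψ=arccos(0.2124)=1.3568;  θ2=γ+ψ≈0.4356
arm 3 (φ=240.0°): x'=0.0687, y'=-0.0382
  e−x'=0.1213;  (l²−L²−(e−x')²−y'²−z²)/2L = 0.2001
  √(A²+B²)=0.2795;  θ3 = -1.1218+0.7728 ≈ -0.3491

θ₁ = 0.9594, θ₂ = 0.4356, θ₃ = -0.3491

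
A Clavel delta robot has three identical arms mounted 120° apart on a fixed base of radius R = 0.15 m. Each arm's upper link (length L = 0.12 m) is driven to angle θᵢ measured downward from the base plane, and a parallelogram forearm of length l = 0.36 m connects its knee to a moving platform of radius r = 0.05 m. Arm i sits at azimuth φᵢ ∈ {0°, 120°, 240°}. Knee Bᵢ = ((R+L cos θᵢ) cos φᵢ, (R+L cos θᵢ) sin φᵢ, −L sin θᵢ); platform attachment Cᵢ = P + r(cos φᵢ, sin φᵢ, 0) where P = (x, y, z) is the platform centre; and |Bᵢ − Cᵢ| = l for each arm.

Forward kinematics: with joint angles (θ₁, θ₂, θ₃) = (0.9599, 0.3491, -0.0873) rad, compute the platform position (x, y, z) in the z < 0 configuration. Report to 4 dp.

(-0.1122, -0.0447, -0.3188)

arm 1 at φ=0.0°: e+L cos θ1 = 0.1688;  centre 1 = (0.1688, 0.0000, -0.0983)
centre 2 = (0.2128·cos120.0°, 0.2128·sin120.0°, -0.0410) = (-0.1064, 0.1843, -0.0410)
centre 3 = (0.2195·cos240.0°, 0.2195·sin240.0°, 0.0105) = (-0.1098, -0.1901, 0.0105)
subtract pairs → two planes through P
linear system: -0.5504x+0.3685y = 0.0088−0.1145z; -0.5572x+-0.3803y = 0.0101−0.2175z
Cramer: x(z) = -0.0171+0.2983z;  y(z) = -0.0017+0.1349z
into |P−centre ₁|² = l²: 1.1072z² + 0.0852z + -0.0854 = 0;  Δ = 0.3854;  z = -0.3188 or 0.2419 → z<0 root = -0.3188
x = -0.1122, y = -0.0447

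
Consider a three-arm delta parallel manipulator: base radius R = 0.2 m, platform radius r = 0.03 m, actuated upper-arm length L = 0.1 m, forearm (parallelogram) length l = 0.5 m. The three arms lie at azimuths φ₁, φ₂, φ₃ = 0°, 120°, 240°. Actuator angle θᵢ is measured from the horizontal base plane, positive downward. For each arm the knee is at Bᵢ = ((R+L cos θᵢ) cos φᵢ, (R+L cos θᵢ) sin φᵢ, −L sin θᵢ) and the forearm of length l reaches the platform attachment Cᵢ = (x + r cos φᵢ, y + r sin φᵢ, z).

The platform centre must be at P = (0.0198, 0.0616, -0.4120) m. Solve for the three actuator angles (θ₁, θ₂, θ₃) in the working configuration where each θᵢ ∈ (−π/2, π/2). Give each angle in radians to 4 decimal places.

φ1=0.0° → target in arm frame (0.0198, 0.0616)
  A cos θ + B sin θ = C:  0.1502·cos θ + -0.4120·sin θ = 0.2195
  √(A²+B²)=0.4385;  θ1 = -1.2212+1.0466 ≈ -0.1747
φ2=120.0° → target in arm frame (0.0434, -0.0479)
  e−x'=0.1266;  (l²−L²−(e−x')²−y'²−z²)/2L = 0.2597
  γ=atan2(-0.4120,0.1266)=-1.2728;  ψ=arccos(0.6026)=0.9241;  θ2=γ+ψ≈-0.3487
rotate P by −φ3: (-0.0632, -0.0137, -0.4120)
  e−x'=0.2332;  (l²−L²−(e−x')²−y'²−z²)/2L = 0.0783
  θ3 = atan2(B,A) + arccos(C/0.4734) = 0.3489

θ₁ = -0.1747, θ₂ = -0.3487, θ₃ = 0.3489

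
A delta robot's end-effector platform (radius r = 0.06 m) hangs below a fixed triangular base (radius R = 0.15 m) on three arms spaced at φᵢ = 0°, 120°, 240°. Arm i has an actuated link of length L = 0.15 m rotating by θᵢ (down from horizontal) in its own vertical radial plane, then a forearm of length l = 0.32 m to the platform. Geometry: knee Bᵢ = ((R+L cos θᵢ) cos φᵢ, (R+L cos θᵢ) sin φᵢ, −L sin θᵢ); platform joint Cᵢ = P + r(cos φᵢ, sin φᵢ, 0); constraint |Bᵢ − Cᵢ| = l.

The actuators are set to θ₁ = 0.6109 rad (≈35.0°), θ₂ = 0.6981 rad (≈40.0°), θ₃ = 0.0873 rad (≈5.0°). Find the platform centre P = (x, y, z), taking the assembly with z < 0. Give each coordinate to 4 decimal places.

(-0.0271, -0.0689, -0.2863)

φ1=0.0°: virtual centre (0.2129, 0.0000, -0.0860), radius l
φ2=120.0°: virtual centre (-0.1025, 0.1775, -0.0964), radius l
centre 3 = (0.2394·cos240.0°, 0.2394·sin240.0°, -0.0131) = (-0.1197, -0.2074, -0.0131)
|centre ₂|²−|centre ₁|² = -0.0014;  |centre ₃|²−|centre ₁|² = 0.0048
[-0.6306 0.3549 -0.0207]·P = -0.0014;  [-0.6652 -0.4147 0.1459]·P = 0.0048
Cramer: x(z) = -0.0022+0.0868z;  y(z) = -0.0080+0.2127z
quadratic in z: (1.0528)z²+(0.1314)z+(-0.0487)=0, √Δ=0.4714 → z ∈ {-0.2863, 0.1615}; z = -0.2863 (taking z<0)
x = -0.0271, y = -0.0689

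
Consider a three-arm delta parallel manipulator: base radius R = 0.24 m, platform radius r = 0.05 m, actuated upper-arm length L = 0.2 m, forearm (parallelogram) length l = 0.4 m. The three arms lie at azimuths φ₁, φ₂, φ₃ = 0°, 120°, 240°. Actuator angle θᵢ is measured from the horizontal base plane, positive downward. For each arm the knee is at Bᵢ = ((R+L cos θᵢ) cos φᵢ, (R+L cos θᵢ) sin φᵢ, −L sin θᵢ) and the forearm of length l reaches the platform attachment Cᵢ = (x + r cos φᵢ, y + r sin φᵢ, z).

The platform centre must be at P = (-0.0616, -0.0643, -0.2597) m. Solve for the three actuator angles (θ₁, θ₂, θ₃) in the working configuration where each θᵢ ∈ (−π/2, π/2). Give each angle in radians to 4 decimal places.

φ1=0.0° → target in arm frame (-0.0616, -0.0643)
  e−x'=0.2516;  (l²−L²−(e−x')²−y'²−z²)/2L = -0.0372
  γ=atan2(-0.2597,0.2516)=-0.8012;  ψ=arccos(-0.1029)=1.6739;  θ1=γ+ψ≈0.8726
rotate P by −φ2: (-0.0249, 0.0855, -0.2597)
  A cos θ + B sin θ = C:  0.2149·cos θ + -0.2597·sin θ = -0.0023
  γ=atan2(-0.2597,0.2149)=-0.8795;  ψ=arccos(-0.0069)=1.5777;  θ2=γ+ψ≈0.6981
rotate P by −φ3: (0.0865, -0.0212, -0.2597)
  A=0.1035, B=-0.2597, C=(l²−L²−A²−y'²−z²)/(2L)=0.1035
  γ=atan2(-0.2597,0.1035)=-1.1915;  ψ=arccos(0.3701)=1.1916;  θ3=γ+ψ≈0.0001

θ₁ = 0.8726, θ₂ = 0.6981, θ₃ = 0.0001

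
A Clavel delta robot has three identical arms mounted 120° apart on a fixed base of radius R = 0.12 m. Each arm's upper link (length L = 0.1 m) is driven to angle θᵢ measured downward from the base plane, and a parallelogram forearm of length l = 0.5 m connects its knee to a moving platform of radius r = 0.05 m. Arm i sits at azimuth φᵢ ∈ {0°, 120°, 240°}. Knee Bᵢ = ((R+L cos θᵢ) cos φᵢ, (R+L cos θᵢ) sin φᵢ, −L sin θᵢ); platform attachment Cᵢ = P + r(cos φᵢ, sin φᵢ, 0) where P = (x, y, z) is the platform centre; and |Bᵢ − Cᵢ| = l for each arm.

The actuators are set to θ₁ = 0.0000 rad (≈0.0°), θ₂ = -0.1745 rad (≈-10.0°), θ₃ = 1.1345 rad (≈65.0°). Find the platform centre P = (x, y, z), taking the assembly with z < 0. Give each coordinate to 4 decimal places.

φ1=0.0°: virtual centre (0.1700, 0.0000, 0.0000), radius l
S2 = (0.1685·cos120.0°, 0.1685·sin120.0°, 0.0174) = (-0.0842, 0.1459, 0.0174)
φ3=240.0°: virtual centre (-0.0561, -0.0972, -0.0906), radius l
|S₂|²−|S₁|² = -0.0002;  |S₃|²−|S₁|² = -0.0081
linear system: -0.5085x+0.2918y = -0.0002−0.0347z; -0.4523x+-0.1944y = -0.0081−-0.1813z
Cramer: x(z) = 0.0104-0.1999z;  y(z) = 0.0174-0.4673z
into |P−S₁|² = l²: 1.2583z² + 0.0476z + -0.2242 = 0;  Δ = 1.1309;  z = -0.4414 or 0.4037 → z<0 root = -0.4414
x = 0.0986, y = 0.2237

(0.0986, 0.2237, -0.4414)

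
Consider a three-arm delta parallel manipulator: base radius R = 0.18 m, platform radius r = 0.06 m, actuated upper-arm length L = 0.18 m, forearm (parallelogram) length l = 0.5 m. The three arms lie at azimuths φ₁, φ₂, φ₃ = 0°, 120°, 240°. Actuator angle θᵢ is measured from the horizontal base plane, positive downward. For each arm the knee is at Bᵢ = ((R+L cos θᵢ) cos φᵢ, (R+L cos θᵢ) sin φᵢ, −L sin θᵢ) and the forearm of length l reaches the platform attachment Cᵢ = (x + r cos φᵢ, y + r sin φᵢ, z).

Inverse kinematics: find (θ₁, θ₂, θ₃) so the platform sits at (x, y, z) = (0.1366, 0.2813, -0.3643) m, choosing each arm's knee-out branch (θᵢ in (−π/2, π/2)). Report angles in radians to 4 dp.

φ1=0.0° → target in arm frame (0.1366, 0.2813)
  A cos θ + B sin θ = C:  -0.0166·cos θ + -0.3643·sin θ = 0.0152
  θ1 = atan2(B,A) + arccos(C/0.3647) = -0.0873
arm 2 (φ=120.0°): x'=0.1753, y'=-0.2589
  A=-0.0553, B=-0.3643, C=(l²−L²−A²−y'²−z²)/(2L)=0.0410
  γ=atan2(-0.3643,-0.0553)=-1.7215;  ψ=arccos(0.1114)=1.4592;  θ2=γ+ψ≈-0.2623
rotate P by −φ3: (-0.3119, -0.0224, -0.3643)
  A cos θ + B sin θ = C:  0.4319·cos θ + -0.3643·sin θ = -0.2838
  γ=atan2(-0.3643,0.4319)=-0.7007;  ψ=arccos(-0.5022)=2.0970;  θ3=γ+ψ≈1.3963

θ₁ = -0.0873, θ₂ = -0.2623, θ₃ = 1.3963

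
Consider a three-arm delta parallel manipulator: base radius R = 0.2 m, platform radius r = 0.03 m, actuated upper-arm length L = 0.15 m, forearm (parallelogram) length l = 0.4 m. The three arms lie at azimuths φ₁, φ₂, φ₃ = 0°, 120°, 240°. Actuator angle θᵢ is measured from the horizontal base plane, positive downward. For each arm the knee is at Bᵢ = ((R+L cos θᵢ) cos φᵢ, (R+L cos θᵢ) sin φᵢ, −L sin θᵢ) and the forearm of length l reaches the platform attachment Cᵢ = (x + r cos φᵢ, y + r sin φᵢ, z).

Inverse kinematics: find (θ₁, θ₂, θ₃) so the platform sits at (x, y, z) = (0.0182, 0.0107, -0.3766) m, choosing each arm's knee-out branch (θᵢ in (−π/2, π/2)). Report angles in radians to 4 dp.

rotate P by −φ1: (0.0182, 0.0107, -0.3766)
  e−x'=0.1518;  (l²−L²−(e−x')²−y'²−z²)/2L = -0.0916
  θ1 = atan2(B,A) + arccos(C/0.4060) = 0.6108
φ2=120.0° → target in arm frame (0.0002, -0.0211)
  A=0.1698, B=-0.3766, C=(l²−L²−A²−y'²−z²)/(2L)=-0.1121
  √(A²+B²)=0.4131;  θ2 = -1.1471+1.8455 ≈ 0.6983
φ3=240.0° → target in arm frame (-0.0184, 0.0104)
  A=0.1884, B=-0.3766, C=(l²−L²−A²−y'²−z²)/(2L)=-0.1331
  γ=atan2(-0.3766,0.1884)=-1.1070;  ψ=arccos(-0.3160)=1.8923;  θ3=γ+ψ≈0.7853

θ₁ = 0.6108, θ₂ = 0.6983, θ₃ = 0.7853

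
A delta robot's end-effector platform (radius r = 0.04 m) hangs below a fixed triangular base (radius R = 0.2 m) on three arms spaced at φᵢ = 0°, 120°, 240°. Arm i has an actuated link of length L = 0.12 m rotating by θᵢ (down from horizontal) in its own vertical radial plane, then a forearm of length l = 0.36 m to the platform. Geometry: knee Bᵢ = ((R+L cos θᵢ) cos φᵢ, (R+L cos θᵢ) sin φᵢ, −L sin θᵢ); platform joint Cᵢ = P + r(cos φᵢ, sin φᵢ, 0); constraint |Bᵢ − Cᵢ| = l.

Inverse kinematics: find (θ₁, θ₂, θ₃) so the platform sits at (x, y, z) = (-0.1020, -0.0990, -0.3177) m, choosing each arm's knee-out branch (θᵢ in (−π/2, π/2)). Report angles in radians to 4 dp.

θ₁ = 1.3964, θ₂ = 1.0471, θ₃ = -0.0874

rotate P by −φ1: (-0.1020, -0.0990, -0.3177)
  e−x'=0.2620;  (l²−L²−(e−x')²−y'²−z²)/2L = -0.2674
  √(A²+B²)=0.4118;  θ1 = -0.8812+2.2776 ≈ 1.3964
arm 2 (φ=120.0°): x'=-0.0347, y'=0.1378
  e−x'=0.1947;  (l²−L²−(e−x')²−y'²−z²)/2L = -0.1777
  θ2 = atan2(B,A) + arccos(C/0.3726) = 1.0471
rotate P by −φ3: (0.1367, -0.0388, -0.3177)
  e−x'=0.0233;  (l²−L²−(e−x')²−y'²−z²)/2L = 0.0509
  γ=atan2(-0.3177,0.0233)=-1.4977;  ψ=arccos(0.1598)=1.4103;  θ3=γ+ψ≈-0.0874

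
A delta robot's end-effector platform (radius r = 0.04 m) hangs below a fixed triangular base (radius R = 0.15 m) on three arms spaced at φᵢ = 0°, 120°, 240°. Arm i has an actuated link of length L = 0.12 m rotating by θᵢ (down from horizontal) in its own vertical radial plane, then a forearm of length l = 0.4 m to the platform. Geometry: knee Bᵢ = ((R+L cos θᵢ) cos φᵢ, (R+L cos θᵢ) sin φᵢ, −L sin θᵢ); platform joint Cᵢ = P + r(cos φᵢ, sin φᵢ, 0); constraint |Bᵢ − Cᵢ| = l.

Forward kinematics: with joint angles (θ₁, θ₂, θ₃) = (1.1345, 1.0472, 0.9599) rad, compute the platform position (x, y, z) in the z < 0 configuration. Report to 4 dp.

S1 = (0.1607·cos0.0°, 0.1607·sin0.0°, -0.1088) = (0.1607, 0.0000, -0.1088)
S2 = (0.1700·cos120.0°, 0.1700·sin120.0°, -0.1039) = (-0.0850, 0.1472, -0.1039)
φ3=240.0°: virtual centre (-0.0894, -0.1549, -0.0983), radius l
subtract pairs → two planes through P
[-0.4914 0.2944 0.0097]·P = 0.0020;  [-0.5003 -0.3097 0.0209]·P = 0.0040
Cramer: x(z) = -0.0060+0.0306z;  y(z) = -0.0031+0.0182z
quadratic in z: (1.0013)z²+(0.2072)z+(-0.1204)=0, √Δ=0.7246 → z ∈ {-0.4653, 0.2583}; z = -0.4653 (taking z<0)
x = -0.0203, y = -0.0116

(-0.0203, -0.0116, -0.4653)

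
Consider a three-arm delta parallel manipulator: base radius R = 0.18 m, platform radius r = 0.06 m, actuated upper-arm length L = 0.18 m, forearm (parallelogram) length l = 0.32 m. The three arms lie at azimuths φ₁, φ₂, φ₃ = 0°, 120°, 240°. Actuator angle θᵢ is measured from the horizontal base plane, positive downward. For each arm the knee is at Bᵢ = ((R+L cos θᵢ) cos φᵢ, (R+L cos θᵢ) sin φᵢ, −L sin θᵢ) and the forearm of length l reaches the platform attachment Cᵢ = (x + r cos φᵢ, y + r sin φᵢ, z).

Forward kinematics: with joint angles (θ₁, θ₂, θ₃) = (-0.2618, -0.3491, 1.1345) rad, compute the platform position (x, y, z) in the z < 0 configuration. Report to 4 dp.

(0.0584, 0.1085, -0.1410)

arm 1 at φ=0.0°: ρ1 = 0.2939;  O1 = (0.2939, 0.0000, 0.0466)
arm 2 at φ=120.0°: ρ2 = 0.2891;  O2 = (-0.1446, 0.2504, 0.0616)
φ3=240.0°: virtual centre (-0.0980, -0.1698, -0.1631), radius l
subtract pairs → two planes through P
plane₁₂: -0.8769x+0.5008y+0.0300z = -0.0011
Cramer: x(z) = 0.0176-0.2896z;  y(z) = 0.0285-0.5668z
into |P−O₁|² = l²: 1.4051z² + 0.0345z + -0.0231 = 0;  Δ = 0.1309;  z = -0.1410 or 0.1165 → z<0 root = -0.1410
x = 0.0584, y = 0.1085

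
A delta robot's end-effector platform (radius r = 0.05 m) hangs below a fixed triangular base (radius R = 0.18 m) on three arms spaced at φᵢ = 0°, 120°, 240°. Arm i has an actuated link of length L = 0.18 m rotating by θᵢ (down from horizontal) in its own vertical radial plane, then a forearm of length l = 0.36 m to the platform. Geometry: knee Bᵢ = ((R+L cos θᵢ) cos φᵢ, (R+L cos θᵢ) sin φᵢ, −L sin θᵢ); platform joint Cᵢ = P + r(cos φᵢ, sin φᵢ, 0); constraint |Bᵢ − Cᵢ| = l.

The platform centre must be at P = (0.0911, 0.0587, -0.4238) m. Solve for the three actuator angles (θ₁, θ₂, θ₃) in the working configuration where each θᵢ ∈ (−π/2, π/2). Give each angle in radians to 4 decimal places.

φ1=0.0° → target in arm frame (0.0911, 0.0587)
  A=0.0389, B=-0.4238, C=(l²−L²−A²−y'²−z²)/(2L)=-0.2427
  √(A²+B²)=0.4256;  θ1 = -1.4793+2.1776 ≈ 0.6983
φ2=120.0° → target in arm frame (0.0053, -0.1082)
  A cos θ + B sin θ = C:  0.1247·cos θ + -0.4238·sin θ = -0.3047
  √(A²+B²)=0.4418;  θ2 = -1.2846+2.3318 ≈ 1.0472
rotate P by −φ3: (-0.0964, 0.0495, -0.4238)
  A=0.2264, B=-0.4238, C=(l²−L²−A²−y'²−z²)/(2L)=-0.3781
  θ3 = atan2(B,A) + arccos(C/0.4805) = 1.3964

θ₁ = 0.6983, θ₂ = 1.0472, θ₃ = 1.3964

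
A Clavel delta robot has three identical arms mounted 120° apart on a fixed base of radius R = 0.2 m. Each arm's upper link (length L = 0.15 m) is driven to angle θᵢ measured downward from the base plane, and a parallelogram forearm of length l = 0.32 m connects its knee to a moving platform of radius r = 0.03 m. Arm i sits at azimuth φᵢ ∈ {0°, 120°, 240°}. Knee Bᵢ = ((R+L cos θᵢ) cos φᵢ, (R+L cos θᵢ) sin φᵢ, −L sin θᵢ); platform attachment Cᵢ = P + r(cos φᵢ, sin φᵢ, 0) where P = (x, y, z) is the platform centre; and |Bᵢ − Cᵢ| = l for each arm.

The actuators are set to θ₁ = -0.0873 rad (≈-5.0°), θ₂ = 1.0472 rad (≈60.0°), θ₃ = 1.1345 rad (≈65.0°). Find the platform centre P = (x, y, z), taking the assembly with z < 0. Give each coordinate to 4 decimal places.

φ1=0.0°: virtual centre (0.3194, 0.0000, 0.0131), radius l
arm 2 at φ=120.0°: (R−r)+L cos θ2 = 0.2450;  centre 2 = (-0.1225, 0.2122, -0.1299)
centre 3 = (0.2334·cos240.0°, 0.2334·sin240.0°, -0.1359) = (-0.1167, -0.2021, -0.1359)
eliminate P² terms by subtracting sphere 1 from 2 and 3
[-0.8839 0.4244 -0.2860]·P = -0.0253;  [-0.8722 -0.4042 -0.2981]·P = -0.0293
det = 0.7274;  x = 0.0311+-0.3328z,  y = 0.0052+-0.0193z
quadratic in z: (1.1111)z²+(0.1655)z+(-0.0191)=0, √Δ=0.3350 → z ∈ {-0.2252, 0.0763}; z = -0.2252 (taking z<0)
x = 0.1061, y = 0.0095

(0.1061, 0.0095, -0.2252)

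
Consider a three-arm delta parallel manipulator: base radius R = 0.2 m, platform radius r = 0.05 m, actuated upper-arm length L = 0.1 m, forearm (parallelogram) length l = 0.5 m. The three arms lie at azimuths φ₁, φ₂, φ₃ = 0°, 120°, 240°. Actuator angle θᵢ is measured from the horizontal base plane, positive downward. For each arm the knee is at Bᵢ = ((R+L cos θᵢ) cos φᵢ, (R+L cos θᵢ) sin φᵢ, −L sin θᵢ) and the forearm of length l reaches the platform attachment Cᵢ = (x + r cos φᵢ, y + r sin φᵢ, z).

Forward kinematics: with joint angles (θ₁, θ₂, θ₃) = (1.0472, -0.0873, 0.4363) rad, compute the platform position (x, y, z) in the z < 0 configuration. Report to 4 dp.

(-0.1211, 0.0578, -0.4655)

S1 = (0.2000·cos0.0°, 0.2000·sin0.0°, -0.0866) = (0.2000, 0.0000, -0.0866)
φ2=120.0°: virtual centre (-0.1248, 0.2162, 0.0087), radius l
φ3=240.0°: virtual centre (-0.1203, -0.2084, -0.0423), radius l
eliminate P² terms by subtracting sphere 1 from 2 and 3
linear system: -0.6496x+0.4324y = 0.0149−0.1906z; -0.6406x+-0.4168y = 0.0122−0.0887z
Cramer: x(z) = -0.0209+0.2151z;  y(z) = 0.0030-0.1178z
sphere 1 gives Az²+Bz+C=0 with A=1.0601, B=0.0775, C=-0.1937;  B²−4AC=0.8273;  roots -0.4655, 0.3924;  negative root z = -0.4655
x = -0.1211, y = 0.0578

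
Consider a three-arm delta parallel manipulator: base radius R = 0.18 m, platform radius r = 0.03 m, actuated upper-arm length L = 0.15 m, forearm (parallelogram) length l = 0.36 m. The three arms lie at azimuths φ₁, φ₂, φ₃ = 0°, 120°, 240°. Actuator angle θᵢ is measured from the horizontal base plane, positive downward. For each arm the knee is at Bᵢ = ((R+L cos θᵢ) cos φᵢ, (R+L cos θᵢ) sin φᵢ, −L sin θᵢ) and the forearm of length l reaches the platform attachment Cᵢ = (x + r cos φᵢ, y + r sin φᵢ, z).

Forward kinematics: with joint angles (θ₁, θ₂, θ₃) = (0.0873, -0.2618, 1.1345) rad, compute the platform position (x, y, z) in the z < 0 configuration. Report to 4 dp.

arm 1 at φ=0.0°: ρ1 = 0.2994;  O1 = (0.2994, 0.0000, -0.0131)
arm 2 at φ=120.0°: ρ2 = 0.2949;  O2 = (-0.1474, 0.2554, 0.0388)
φ3=240.0°: virtual centre (-0.1067, -0.1848, -0.1359), radius l
eliminate P² terms by subtracting sphere 1 from 2 and 3
[-0.8937 0.5108 0.1038]·P = -0.0014;  [-0.8122 -0.3696 -0.2457]·P = -0.0258
det = 0.7452;  x = 0.0184+-0.1169z,  y = 0.0295+-0.4079z
sphere 1 gives Az²+Bz+C=0 with A=1.1800, B=0.0679, C=-0.0496;  B²−4AC=0.2386;  roots -0.2357, 0.1782;  negative root z = -0.2357
x = 0.0459, y = 0.1256

(0.0459, 0.1256, -0.2357)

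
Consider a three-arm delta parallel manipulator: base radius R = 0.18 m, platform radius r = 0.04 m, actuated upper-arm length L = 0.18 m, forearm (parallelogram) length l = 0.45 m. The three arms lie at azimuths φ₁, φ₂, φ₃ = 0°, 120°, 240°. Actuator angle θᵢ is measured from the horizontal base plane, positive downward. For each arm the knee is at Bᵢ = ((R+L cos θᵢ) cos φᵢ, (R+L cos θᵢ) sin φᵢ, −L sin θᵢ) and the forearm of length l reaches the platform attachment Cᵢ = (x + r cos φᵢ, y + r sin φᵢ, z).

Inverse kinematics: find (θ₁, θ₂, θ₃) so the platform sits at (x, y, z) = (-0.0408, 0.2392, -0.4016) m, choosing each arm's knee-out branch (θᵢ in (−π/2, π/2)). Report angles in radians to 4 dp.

arm 1 (φ=0.0°): x'=-0.0408, y'=0.2392
  A=0.1808, B=-0.4016, C=(l²−L²−A²−y'²−z²)/(2L)=-0.2252
  γ=atan2(-0.4016,0.1808)=-1.1478;  ψ=arccos(-0.5114)=2.1076;  θ1=γ+ψ≈0.9599
rotate P by −φ2: (0.2276, -0.0843, -0.4016)
  A=-0.0876, B=-0.4016, C=(l²−L²−A²−y'²−z²)/(2L)=-0.0165
  √(A²+B²)=0.4110;  θ2 = -1.7854+1.6110 ≈ -0.1744
rotate P by −φ3: (-0.1868, -0.1549, -0.4016)
  A cos θ + B sin θ = C:  0.3268·cos θ + -0.4016·sin θ = -0.3388
  θ3 = atan2(B,A) + arccos(C/0.5177) = 1.3963

θ₁ = 0.9599, θ₂ = -0.1744, θ₃ = 1.3963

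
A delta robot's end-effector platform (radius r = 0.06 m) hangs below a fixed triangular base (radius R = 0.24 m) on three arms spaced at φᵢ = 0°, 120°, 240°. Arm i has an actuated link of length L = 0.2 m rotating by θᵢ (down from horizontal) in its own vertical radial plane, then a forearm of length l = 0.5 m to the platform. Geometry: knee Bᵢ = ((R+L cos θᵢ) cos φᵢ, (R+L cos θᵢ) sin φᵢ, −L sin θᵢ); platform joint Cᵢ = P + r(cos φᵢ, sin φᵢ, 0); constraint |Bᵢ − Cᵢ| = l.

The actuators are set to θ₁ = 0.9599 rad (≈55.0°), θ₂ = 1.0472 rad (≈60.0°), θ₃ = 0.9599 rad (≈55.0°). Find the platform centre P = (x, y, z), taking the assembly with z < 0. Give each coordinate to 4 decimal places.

(0.0094, -0.0163, -0.5741)

O1 = (0.2947·cos0.0°, 0.2947·sin0.0°, -0.1638) = (0.2947, 0.0000, -0.1638)
arm 2 at φ=120.0°: ρ2 = 0.2800;  O2 = (-0.1400, 0.2425, -0.1732)
O3 = (0.2947·cos240.0°, 0.2947·sin240.0°, -0.1638) = (-0.1474, -0.2552, -0.1638)
eliminate P² terms by subtracting sphere 1 from 2 and 3
plane₁₂: -0.8694x+0.4850y+-0.0188z = -0.0053
det = 0.8726;  x = 0.0031+-0.0110z,  y = -0.0054+0.0190z
sphere 1 gives Az²+Bz+C=0 with A=1.0005, B=0.3338, C=-0.1381;  B²−4AC=0.6641;  roots -0.5741, 0.2404;  negative root z = -0.5741
x = 0.0094, y = -0.0163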